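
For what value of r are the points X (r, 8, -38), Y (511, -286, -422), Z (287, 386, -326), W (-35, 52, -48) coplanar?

-42

Coplanarity ⇔ det[XY; XZ; XW] = 0.
Expanding, this is linear in r: (-218880)r + (-9192960) = 0.
So r = -42.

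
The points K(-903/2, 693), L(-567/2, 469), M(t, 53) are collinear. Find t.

57/2

The three points are collinear iff det[KL; KM] = 0.
This determinant is linear in t: (224)t + (-6384) = 0, so t = 57/2.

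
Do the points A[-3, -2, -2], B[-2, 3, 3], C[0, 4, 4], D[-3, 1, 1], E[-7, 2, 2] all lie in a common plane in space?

Yes

The plane through A, B, C has normal n = AB × AC = (0, 9, -9) and equation n·P = 0.
Checking the remaining points: n·D = 0, n·E = 0.
All equal 0, so all 5 points lie in one plane.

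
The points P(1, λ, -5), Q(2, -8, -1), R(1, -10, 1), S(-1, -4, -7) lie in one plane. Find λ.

-5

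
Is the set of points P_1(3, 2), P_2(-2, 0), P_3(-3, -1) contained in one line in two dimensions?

No

P_1P_2 = (-5, -2), P_1P_3 = (-6, -3).
Twice the signed area of △P_1P_2P_3 is (-5)(-3) − (-2)(-6) = 3.
The area is nonzero, so the three points are not collinear.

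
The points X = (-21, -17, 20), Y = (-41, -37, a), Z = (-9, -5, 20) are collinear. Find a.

20

Collinearity requires XY × XZ = 0; each component is linear in a.
The x-component gives (-12)a + (240) = 0, so a = 20.
The remaining components then also vanish.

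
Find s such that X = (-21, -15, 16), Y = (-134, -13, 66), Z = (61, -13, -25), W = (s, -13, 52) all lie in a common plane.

-104

Normal to plane XYZ: n = (-182, -533, -390); plane equation n·P = 5577.
Requiring n·W = 5577: (-182)s + (-13351) = 5577.
So s = -104.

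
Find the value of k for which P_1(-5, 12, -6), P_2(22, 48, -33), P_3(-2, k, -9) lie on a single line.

16

Collinearity requires P_1P_2 × P_1P_3 = 0; each component is linear in k.
The x-component gives (27)k + (-432) = 0, so k = 16.
The remaining components then also vanish.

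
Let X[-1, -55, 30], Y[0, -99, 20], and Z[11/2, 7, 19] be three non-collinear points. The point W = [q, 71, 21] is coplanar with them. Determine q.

A normal to the plane is n = XY × XZ = (1104, -54, 348).
W lies in the plane iff n · XW = 0.
This gives (1104)q + (-8832) = 0, so q = 8.

8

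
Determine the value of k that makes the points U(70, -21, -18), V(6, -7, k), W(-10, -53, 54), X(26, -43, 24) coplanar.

18

Coplanarity ⇔ det[UV; UW; UX] = 0.
Expanding, this is linear in k: (352)k + (-6336) = 0.
So k = 18.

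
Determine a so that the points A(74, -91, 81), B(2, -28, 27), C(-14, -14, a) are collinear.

15

Collinearity requires AB × AC = 0; each component is linear in a.
The x-component gives (63)a + (-945) = 0, so a = 15.
The remaining components then also vanish.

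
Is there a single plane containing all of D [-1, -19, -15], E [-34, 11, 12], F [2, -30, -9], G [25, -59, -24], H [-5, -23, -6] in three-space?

No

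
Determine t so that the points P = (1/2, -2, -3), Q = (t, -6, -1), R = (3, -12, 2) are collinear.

Direction PR = (5/2, -10, 5). From the y-coordinate of Q, the parameter along the line is τ = (-6 − (-2))/(-10) = 2/5.
Then t = 1/2 + 2/5·(5/2) = 3/2.

3/2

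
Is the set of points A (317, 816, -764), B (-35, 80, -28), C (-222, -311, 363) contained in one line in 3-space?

Yes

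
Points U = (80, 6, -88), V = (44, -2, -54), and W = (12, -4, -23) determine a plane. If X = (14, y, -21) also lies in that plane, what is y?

22

Coplanarity requires UV · (UW × UX) = 0.
UV = (-36, -8, 34), UW = (-68, -10, 65); the triple product is linear in y with coefficient 28 and constant term -616.
Setting it to zero: y = 22.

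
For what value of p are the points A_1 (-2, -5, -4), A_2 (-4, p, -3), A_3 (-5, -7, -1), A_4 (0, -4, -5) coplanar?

-6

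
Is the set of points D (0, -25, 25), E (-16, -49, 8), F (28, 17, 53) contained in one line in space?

DE = (-16, -24, -17), DF = (28, 42, 28).
DE × DF = (42, -28, 0).
The cross product is nonzero, so the points do not lie on one line.

No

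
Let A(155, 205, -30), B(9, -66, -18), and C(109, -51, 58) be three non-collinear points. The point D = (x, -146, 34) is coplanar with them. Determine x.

Coplanarity requires AB · (AC × AD) = 0.
AB = (-146, -271, 12), AC = (-46, -256, 88); the triple product is linear in x with coefficient -20776 and constant term 498624.
Setting it to zero: x = 24.

24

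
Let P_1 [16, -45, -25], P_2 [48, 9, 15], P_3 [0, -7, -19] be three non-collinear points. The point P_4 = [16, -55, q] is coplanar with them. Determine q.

A normal to the plane is n = P_1P_2 × P_1P_3 = (-1196, -832, 2080).
P_4 lies in the plane iff n · P_1P_4 = 0.
This gives (2080)q + (60320) = 0, so q = -29.

-29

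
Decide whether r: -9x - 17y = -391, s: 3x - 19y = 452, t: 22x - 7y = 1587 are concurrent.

No

Intersecting r and s: solving the 2×2 system gives (x, y) = (15113/222, -965/74).
Substitute into t: (22)(15113/222) + (-7)(-965/74) = 352751/222.
But t requires 1587 ≠ 352751/222, so the three lines have no common point.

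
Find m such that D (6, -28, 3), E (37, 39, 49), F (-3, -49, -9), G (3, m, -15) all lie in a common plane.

-19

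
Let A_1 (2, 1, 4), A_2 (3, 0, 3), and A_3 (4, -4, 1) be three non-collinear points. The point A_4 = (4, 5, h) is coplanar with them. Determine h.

4

The plane through A_1, A_2, A_3 has equation −2x + 1y − 3z = -15.
Substituting A_4: (-3)h + (-3) = -15, so h = 4.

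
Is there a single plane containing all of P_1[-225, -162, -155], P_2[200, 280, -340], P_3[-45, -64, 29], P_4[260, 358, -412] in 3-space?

The four points are coplanar iff the 3×3 determinant with rows P_1P_2, P_1P_3, P_1P_4 is zero.
Rows: (425, 442, -185), (180, 98, 184), (485, 520, -257).
Expanding along the first row: (425)(-120866) − (442)(-135500) + (-185)(46070) = 0.
Zero determinant ⇒ coplanar.

Yes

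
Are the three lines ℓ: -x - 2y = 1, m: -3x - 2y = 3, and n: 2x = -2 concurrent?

Intersecting ℓ and m: solving the 2×2 system gives (x, y) = (-1, 0).
Substitute into n: (2)(-1) + (0)(0) = -2.
This equals -2, so (-1, 0) lies on all three lines and they are concurrent.

Yes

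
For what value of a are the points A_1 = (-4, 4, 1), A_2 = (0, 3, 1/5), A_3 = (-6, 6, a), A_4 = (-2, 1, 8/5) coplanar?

4/5

The points are coplanar iff A_1A_2 · (A_1A_3 × A_1A_4) = 0.
Expanding, this is linear in a: (10)a + (-8) = 0.
So a = 4/5.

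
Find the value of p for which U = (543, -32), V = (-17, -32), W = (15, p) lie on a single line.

-32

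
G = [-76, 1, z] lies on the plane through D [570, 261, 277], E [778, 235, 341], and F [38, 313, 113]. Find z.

71

A normal to the plane is n = DE × DF = (936, 64, -3016).
G lies in the plane iff n · DG = 0.
This gives (-3016)z + (214136) = 0, so z = 71.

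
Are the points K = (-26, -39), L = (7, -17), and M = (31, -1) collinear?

KL = (33, 22), KM = (57, 38).
Checking proportionality: KM = 19/11·KL, so the vectors are parallel and the points are collinear.

Yes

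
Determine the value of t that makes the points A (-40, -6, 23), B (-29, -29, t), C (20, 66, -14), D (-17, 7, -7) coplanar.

-23

Normal to plane ACD: n = (-1679, 949, -876); plane equation n·P = 41318.
Requiring n·B = 41318: (-876)t + (21170) = 41318.
So t = -23.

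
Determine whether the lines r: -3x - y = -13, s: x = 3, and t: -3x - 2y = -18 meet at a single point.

Intersecting r and s: solving the 2×2 system gives (x, y) = (3, 4).
Substitute into t: (-3)(3) + (-2)(4) = -17.
But t requires -18 ≠ -17, so the three lines have no common point.

No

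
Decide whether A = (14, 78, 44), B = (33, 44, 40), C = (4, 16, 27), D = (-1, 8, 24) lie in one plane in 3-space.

Yes

With A as base: AB = (19, -34, -4), AC = (-10, -62, -17), AD = (-15, -70, -20).
AC × AD = (50, 55, -230).
AB · (AC × AD) = 0.
The scalar triple product vanishes, so the four points are coplanar.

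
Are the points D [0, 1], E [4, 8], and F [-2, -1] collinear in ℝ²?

No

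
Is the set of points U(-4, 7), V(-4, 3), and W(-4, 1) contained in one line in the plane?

UV = (0, -4), UW = (0, -6).
Checking proportionality: UW = 3/2·UV, so the vectors are parallel and the points are collinear.

Yes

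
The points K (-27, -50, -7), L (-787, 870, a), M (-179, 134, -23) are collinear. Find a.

Collinearity requires KL × KM = 0; each component is linear in a.
The x-component gives (-184)a + (-16008) = 0, so a = -87.
The remaining components then also vanish.

-87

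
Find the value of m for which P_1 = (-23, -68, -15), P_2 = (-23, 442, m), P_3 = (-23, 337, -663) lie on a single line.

Collinearity requires P_1P_2 × P_1P_3 = 0; each component is linear in m.
The x-component gives (-405)m + (-336555) = 0, so m = -831.
The remaining components then also vanish.

-831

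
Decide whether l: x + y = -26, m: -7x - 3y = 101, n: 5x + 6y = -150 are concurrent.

Intersecting l and m: solving the 2×2 system gives (x, y) = (-23/4, -81/4).
Substitute into n: (5)(-23/4) + (6)(-81/4) = -601/4.
But n requires -150 ≠ -601/4, so the three lines have no common point.

No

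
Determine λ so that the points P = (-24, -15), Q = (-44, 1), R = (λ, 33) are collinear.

The three points are collinear iff det[PQ; PR] = 0.
This determinant is linear in λ: (-16)λ + (-1344) = 0, so λ = -84.

-84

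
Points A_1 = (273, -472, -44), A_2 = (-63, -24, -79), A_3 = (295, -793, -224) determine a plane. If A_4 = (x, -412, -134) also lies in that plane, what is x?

Coplanarity requires A_1A_2 · (A_1A_3 × A_1A_4) = 0.
A_1A_2 = (-336, 448, -35), A_1A_3 = (22, -321, -180); the triple product is linear in x with coefficient -91875 and constant term 12586875.
Setting it to zero: x = 137.

137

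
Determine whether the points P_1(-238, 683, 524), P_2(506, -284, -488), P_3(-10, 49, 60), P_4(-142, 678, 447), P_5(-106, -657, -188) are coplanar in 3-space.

The plane through P_1, P_2, P_3 has normal n = P_1P_2 × P_1P_3 = (-192920, 114480, -251220) and equation n·P = -7534480.
Checking the remaining points: n·P_4 = -7283260, n·P_5 = -7534480.
Since n·P_4 = -7283260 ≠ -7534480, P_4 is off the plane and the points are not all coplanar.

No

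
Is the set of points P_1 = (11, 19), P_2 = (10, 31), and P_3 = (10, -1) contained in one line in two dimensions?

P_1P_2 = (-1, 12), P_1P_3 = (-1, -20).
det[P_1P_2; P_1P_3] = (-1)(-20) − (12)(-1) = 32.
The determinant is nonzero, so they are not collinear.

No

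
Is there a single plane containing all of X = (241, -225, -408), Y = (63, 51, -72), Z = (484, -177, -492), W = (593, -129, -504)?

The four points are coplanar iff the 3×3 determinant with rows XY, XZ, XW is zero.
Rows: (-178, 276, 336), (243, 48, -84), (352, 96, -96).
Expanding along the first row: (-178)(3456) − (276)(6240) + (336)(6432) = -176256.
Nonzero ⇒ not coplanar.

No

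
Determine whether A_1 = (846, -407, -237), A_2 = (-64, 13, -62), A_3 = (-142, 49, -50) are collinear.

No

A_1A_2 = (-910, 420, 175), A_1A_3 = (-988, 456, 187).
A_1A_2 × A_1A_3 = (-1260, -2730, 0).
The cross product is nonzero, so the points do not lie on one line.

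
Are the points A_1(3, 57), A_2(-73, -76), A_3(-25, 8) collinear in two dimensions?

Yes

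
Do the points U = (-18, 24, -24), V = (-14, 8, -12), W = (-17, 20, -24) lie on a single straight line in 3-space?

UV = (4, -16, 12), UW = (1, -4, 0).
UV × UW = (48, 12, 0).
The cross product is nonzero, so the points do not lie on one line.

No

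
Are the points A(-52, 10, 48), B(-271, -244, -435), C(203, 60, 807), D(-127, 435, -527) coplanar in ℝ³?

Yes

The four points are coplanar iff the 3×3 determinant with rows AB, AC, AD is zero.
Rows: (-219, -254, -483), (255, 50, 759), (-75, 425, -575).
Expanding along the first row: (-219)(-351325) − (-254)(-89700) + (-483)(112125) = 0.
Zero determinant ⇒ coplanar.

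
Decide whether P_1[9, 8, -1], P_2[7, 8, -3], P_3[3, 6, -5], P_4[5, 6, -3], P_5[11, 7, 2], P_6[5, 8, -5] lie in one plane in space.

Yes

The plane through P_1, P_2, P_3 has normal n = P_1P_2 × P_1P_3 = (-4, 4, 4) and equation n·P = -8.
Checking the remaining points: n·P_4 = -8, n·P_5 = -8, n·P_6 = -8.
All equal -8, so all 6 points lie in one plane.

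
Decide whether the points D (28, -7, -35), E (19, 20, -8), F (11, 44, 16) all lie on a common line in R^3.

DE = (-9, 27, 27), DF = (-17, 51, 51).
DE × DF = (0, 0, 0).
The cross product vanishes, so the three points are collinear.

Yes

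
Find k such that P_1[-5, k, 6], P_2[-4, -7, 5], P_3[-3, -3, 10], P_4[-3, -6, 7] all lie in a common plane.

The points are coplanar iff P_1P_2 · (P_1P_3 × P_1P_4) = 0.
Expanding, this is linear in k: (-3)k + (-15) = 0.
So k = -5.

-5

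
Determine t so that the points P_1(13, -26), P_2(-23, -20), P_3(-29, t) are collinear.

Collinearity: (P_3 − P_1) must be parallel to (P_2 − P_1) = (-36, 6).
Cross-multiplying the components: (t − (-26))·(-36) = (-42)·(6).
Solving gives t = -19.

-19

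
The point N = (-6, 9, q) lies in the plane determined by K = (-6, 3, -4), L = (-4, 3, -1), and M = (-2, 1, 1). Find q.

-1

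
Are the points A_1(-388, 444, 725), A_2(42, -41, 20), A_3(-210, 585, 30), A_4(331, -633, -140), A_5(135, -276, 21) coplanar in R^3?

Yes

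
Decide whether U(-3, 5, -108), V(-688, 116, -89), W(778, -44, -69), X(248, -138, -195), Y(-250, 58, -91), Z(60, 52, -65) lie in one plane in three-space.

Yes

The plane through U, V, W has normal n = UV × UW = (5260, 41554, -53126) and equation n·P = 5929598.
Checking the remaining points: n·X = 5929598, n·Y = 5929598, n·Z = 5929598.
All equal 5929598, so all 6 points lie in one plane.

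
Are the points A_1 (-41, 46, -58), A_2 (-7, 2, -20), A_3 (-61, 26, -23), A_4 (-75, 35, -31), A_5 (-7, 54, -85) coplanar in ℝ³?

No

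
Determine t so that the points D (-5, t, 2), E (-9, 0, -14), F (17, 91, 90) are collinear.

14

Direction EF = (26, 91, 104). From the x-coordinate of D, the parameter along the line is τ = (-5 − (-9))/26 = 2/13.
Then t = 0 + 2/13·(91) = 14.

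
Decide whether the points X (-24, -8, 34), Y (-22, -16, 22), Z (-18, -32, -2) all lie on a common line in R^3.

XY = (2, -8, -12), XZ = (6, -24, -36).
Each component of XZ is 3 times the corresponding component of XY, so XZ = 3·XY and the points are collinear.

Yes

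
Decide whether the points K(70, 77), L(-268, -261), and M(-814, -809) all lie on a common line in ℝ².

No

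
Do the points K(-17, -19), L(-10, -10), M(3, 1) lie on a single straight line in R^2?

KL = (7, 9), KM = (20, 20).
det[KL; KM] = (7)(20) − (9)(20) = -40.
The determinant is nonzero, so they are not collinear.

No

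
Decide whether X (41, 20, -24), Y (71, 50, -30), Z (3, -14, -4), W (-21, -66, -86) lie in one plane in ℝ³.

Yes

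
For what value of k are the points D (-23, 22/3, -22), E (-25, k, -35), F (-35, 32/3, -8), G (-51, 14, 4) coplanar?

16/3

The points are coplanar iff DE · (DF × DG) = 0.
Expanding, this is linear in k: (-80)k + (1280/3) = 0.
So k = 16/3.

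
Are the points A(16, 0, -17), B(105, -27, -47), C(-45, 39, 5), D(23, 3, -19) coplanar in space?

Yes

The four points are coplanar iff the 3×3 determinant with rows AB, AC, AD is zero.
Rows: (89, -27, -30), (-61, 39, 22), (7, 3, -2).
Expanding along the first row: (89)(-144) − (-27)(-32) + (-30)(-456) = 0.
Zero determinant ⇒ coplanar.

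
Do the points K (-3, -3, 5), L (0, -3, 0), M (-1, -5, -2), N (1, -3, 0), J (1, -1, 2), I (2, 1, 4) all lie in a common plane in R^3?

The plane through K, L, M has normal n = KL × KM = (-10, 11, -6) and equation n·P = -33.
Checking the remaining points: n·N = -43, n·J = -33, n·I = -33.
Since n·N = -43 ≠ -33, N is off the plane and the points are not all coplanar.

No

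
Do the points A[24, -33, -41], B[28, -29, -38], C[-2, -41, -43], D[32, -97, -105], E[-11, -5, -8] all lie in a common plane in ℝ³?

No

The plane through A, B, C has normal n = AB × AC = (16, -70, 72) and equation n·P = -258.
Checking the remaining points: n·D = -258, n·E = -402.
Since n·E = -402 ≠ -258, E is off the plane and the points are not all coplanar.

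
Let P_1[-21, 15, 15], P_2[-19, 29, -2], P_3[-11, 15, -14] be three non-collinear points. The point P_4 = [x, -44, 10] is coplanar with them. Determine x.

-3

A normal to the plane is n = P_1P_2 × P_1P_3 = (-406, -112, -140).
P_4 lies in the plane iff n · P_1P_4 = 0.
This gives (-406)x + (-1218) = 0, so x = -3.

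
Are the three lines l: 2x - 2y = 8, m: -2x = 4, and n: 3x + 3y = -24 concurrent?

Intersecting l and m: solving the 2×2 system gives (x, y) = (-2, -6).
Substitute into n: (3)(-2) + (3)(-6) = -24.
This equals -24, so (-2, -6) lies on all three lines and they are concurrent.

Yes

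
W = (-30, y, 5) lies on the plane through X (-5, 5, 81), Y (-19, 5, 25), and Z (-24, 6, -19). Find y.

A normal to the plane is n = XY × XZ = (56, -336, -14).
W lies in the plane iff n · XW = 0.
This gives (-336)y + (1344) = 0, so y = 4.

4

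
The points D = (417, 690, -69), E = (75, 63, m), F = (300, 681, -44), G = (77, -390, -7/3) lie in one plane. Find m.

2/3

The points are coplanar iff DE · (DF × DG) = 0.
Expanding, this is linear in m: (123300)m + (-82200) = 0.
So m = 2/3.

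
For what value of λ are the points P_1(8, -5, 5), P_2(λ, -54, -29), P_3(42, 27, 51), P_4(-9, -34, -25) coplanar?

-1

The points are coplanar iff P_1P_2 · (P_1P_3 × P_1P_4) = 0.
Expanding, this is linear in λ: (374)λ + (374) = 0.
So λ = -1.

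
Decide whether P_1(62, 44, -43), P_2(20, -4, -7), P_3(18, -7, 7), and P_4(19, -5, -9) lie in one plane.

No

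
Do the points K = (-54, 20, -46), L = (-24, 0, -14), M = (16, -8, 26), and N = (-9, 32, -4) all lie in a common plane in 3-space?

Yes

A normal to the plane through K, L, M is n = KL × KM = (-544, 80, 560).
The plane has equation n·P = 5216. For N: n·N = 5216.
Equal, so N lies in the plane and all four are coplanar.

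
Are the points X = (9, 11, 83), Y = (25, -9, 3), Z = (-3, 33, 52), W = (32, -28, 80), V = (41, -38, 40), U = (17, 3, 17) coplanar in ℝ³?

No

The plane through X, Y, Z has normal n = XY × XZ = (2380, 1456, 112) and equation n·P = 46732.
Checking the remaining points: n·W = 44352, n·V = 46732, n·U = 46732.
Since n·W = 44352 ≠ 46732, W is off the plane and the points are not all coplanar.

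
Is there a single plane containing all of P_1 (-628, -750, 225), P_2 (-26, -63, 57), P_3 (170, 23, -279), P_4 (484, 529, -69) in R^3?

A normal to the plane through P_1, P_2, P_3 is n = P_1P_2 × P_1P_3 = (-216384, 169344, -82880).
The plane has equation n·P = -9766848. For P_4: n·P_4 = -9428160.
-9428160 ≠ -9766848, so P_4 is off the plane.

No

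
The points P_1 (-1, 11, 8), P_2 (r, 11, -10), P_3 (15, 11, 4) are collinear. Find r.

71

Collinearity requires P_1P_2 × P_1P_3 = 0; each component is linear in r.
The y-component gives (4)r + (-284) = 0, so r = 71.
The remaining components then also vanish.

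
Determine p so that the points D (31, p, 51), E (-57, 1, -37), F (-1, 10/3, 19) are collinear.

14/3

Direction EF = (56, 7/3, 56). From the x-coordinate of D, the parameter along the line is τ = (31 − (-57))/56 = 11/7.
Then p = 1 + 11/7·(7/3) = 14/3.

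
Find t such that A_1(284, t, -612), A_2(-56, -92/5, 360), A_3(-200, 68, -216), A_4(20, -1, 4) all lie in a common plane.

1/5

The points are coplanar iff A_1A_2 · (A_1A_3 × A_1A_4) = 0.
Expanding, this is linear in t: (95040)t + (-19008) = 0.
So t = 1/5.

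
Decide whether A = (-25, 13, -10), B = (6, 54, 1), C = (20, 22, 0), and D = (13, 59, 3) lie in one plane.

No

With A as base: AB = (31, 41, 11), AC = (45, 9, 10), AD = (38, 46, 13).
AC × AD = (-343, -205, 1728).
AB · (AC × AD) = -30.
Since -30 ≠ 0, the four points are not coplanar.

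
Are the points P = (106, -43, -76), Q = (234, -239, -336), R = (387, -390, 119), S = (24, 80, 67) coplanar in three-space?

Yes

The four points are coplanar iff the 3×3 determinant with rows PQ, PR, PS is zero.
Rows: (128, -196, -260), (281, -347, 195), (-82, 123, 143).
Expanding along the first row: (128)(-73606) − (-196)(56173) + (-260)(6109) = 0.
Zero determinant ⇒ coplanar.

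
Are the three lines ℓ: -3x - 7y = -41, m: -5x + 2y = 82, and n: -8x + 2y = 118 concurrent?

Yes

Intersecting ℓ and m: solving the 2×2 system gives (x, y) = (-12, 11).
Substitute into n: (-8)(-12) + (2)(11) = 118.
This equals 118, so (-12, 11) lies on all three lines and they are concurrent.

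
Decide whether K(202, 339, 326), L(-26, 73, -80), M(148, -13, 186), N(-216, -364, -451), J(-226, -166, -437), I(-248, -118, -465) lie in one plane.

Yes

The plane through K, L, M has normal n = KL × KM = (-105672, -9996, 65892) and equation n·P = -3253596.
Checking the remaining points: n·N = -3253596, n·J = -3253596, n·I = -3253596.
All equal -3253596, so all 6 points lie in one plane.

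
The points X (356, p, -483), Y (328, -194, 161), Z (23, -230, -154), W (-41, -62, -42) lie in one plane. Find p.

The points are coplanar iff XY · (XZ × XW) = 0.
Expanding, this is linear in p: (-54320)p + (-46389280) = 0.
So p = -854.

-854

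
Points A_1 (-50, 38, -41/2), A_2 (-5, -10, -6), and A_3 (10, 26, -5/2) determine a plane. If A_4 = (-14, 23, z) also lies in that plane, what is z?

-19/2

A normal to the plane is n = A_1A_2 × A_1A_3 = (-690, 60, 2340).
A_4 lies in the plane iff n · A_1A_4 = 0.
This gives (2340)z + (22230) = 0, so z = -19/2.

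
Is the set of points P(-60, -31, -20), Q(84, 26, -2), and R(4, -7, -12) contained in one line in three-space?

PQ = (144, 57, 18), PR = (64, 24, 8).
Comparing components 2 and 3: (57)(8) − (18)(24) = 24 ≠ 0, so PQ and PR are not parallel and the points are not collinear.

No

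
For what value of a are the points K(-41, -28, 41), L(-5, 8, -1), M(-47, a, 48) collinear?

Direction KL = (36, 36, -42). From the x-coordinate of M, the parameter along the line is τ = (-47 − (-41))/36 = -1/6.
Then a = (-28) + (-1/6)·(36) = -34.

-34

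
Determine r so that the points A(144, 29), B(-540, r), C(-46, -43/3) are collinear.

-127

Collinearity: (B − A) must be parallel to (C − A) = (-190, -130/3).
Cross-multiplying the components: (r − 29)·(-190) = (-684)·(-130/3).
Solving gives r = -127.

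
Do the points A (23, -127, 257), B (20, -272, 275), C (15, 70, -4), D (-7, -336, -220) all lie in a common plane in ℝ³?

Yes

With A as base: AB = (-3, -145, 18), AC = (-8, 197, -261), AD = (-30, -209, -477).
AC × AD = (-148518, 4014, 7582).
AB · (AC × AD) = 0.
The scalar triple product vanishes, so the four points are coplanar.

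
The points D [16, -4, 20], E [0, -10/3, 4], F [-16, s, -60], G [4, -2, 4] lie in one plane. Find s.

Normal to plane DEG: n = (64/3, -64, -24); plane equation n·P = 352/3.
Requiring n·F = 352/3: (-64)s + (3296/3) = 352/3.
So s = 46/3.

46/3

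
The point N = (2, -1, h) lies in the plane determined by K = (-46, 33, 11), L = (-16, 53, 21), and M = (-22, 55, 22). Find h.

Coplanarity requires KL · (KM × KN) = 0.
KL = (30, 20, 10), KM = (24, 22, 11); the triple product is linear in h with coefficient 180 and constant term 1080.
Setting it to zero: h = -6.

-6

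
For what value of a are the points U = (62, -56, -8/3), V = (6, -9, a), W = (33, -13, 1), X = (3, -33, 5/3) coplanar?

8/3

Normal to plane UWX: n = (102, -272/3, 1870); plane equation n·P = 19244/3.
Requiring n·V = 19244/3: (1870)a + (1428) = 19244/3.
So a = 8/3.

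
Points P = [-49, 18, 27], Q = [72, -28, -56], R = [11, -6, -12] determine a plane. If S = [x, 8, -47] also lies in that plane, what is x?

The plane through P, Q, R has equation −198x − 261y − 144z = 1116.
Substituting S: (-198)x + (4680) = 1116, so x = 18.

18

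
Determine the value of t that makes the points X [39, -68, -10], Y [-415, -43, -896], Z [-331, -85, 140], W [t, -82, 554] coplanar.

395

Normal to plane XYZ: n = (-11312, 395920, 16968); plane equation n·P = -27533408.
Requiring n·W = -27533408: (-11312)t + (-23065168) = -27533408.
So t = 395.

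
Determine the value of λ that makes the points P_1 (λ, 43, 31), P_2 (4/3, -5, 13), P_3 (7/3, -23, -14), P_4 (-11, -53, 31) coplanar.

Coplanarity ⇔ det[P_1P_2; P_1P_3; P_1P_4] = 0.
Expanding, this is linear in λ: (1620)λ + (-12420) = 0.
So λ = 23/3.

23/3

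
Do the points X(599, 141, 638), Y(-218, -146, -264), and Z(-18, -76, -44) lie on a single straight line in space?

No

XY = (-817, -287, -902), XZ = (-617, -217, -682).
XY × XZ = (0, -660, 210).
The cross product is nonzero, so the points do not lie on one line.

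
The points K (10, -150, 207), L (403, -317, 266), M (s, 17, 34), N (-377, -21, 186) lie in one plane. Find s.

Coplanarity ⇔ det[KL; KM; KN] = 0.
Expanding, this is linear in s: (4104)s + (-16416) = 0.
So s = 4.

4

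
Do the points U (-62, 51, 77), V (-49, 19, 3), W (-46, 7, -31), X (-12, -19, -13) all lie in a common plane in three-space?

Yes

A normal to the plane through U, V, W is n = UV × UW = (200, 220, -60).
The plane has equation n·P = -5800. For X: n·X = -5800.
Equal, so X lies in the plane and all four are coplanar.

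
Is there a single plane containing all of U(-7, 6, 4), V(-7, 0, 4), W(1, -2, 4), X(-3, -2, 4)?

With U as base: UV = (0, -6, 0), UW = (8, -8, 0), UX = (4, -8, 0).
UW × UX = (0, 0, -32).
UV · (UW × UX) = 0.
The scalar triple product vanishes, so the four points are coplanar.

Yes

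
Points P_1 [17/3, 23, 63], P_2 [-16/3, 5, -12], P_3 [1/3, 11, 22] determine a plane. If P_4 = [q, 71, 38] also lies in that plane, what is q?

Coplanarity requires P_1P_2 · (P_1P_3 × P_1P_4) = 0.
P_1P_2 = (-11, -18, -75), P_1P_3 = (-16/3, -12, -41); the triple product is linear in q with coefficient -162 and constant term -2430.
Setting it to zero: q = -15.

-15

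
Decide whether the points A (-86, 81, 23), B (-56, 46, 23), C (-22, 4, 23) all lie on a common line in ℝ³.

AB = (30, -35, 0), AC = (64, -77, 0).
AB × AC = (0, 0, -70).
The cross product is nonzero, so the points do not lie on one line.

No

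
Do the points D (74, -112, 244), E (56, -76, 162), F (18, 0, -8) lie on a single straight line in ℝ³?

No

DE = (-18, 36, -82), DF = (-56, 112, -252).
DE × DF = (112, 56, 0).
The cross product is nonzero, so the points do not lie on one line.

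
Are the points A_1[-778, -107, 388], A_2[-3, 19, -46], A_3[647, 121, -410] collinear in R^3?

A_1A_2 = (775, 126, -434), A_1A_3 = (1425, 228, -798).
Comparing components 2 and 3: (126)(-798) − (-434)(228) = -1596 ≠ 0, so A_1A_2 and A_1A_3 are not parallel and the points are not collinear.

No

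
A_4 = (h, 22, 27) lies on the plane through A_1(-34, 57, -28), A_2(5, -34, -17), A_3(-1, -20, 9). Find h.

-19

A normal to the plane is n = A_1A_2 × A_1A_3 = (-2520, -1080, 0).
A_4 lies in the plane iff n · A_1A_4 = 0.
This gives (-2520)h + (-47880) = 0, so h = -19.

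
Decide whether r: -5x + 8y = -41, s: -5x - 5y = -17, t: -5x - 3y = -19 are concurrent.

No

The three lines meet at one point iff the augmented coefficient matrix [aᵢ bᵢ cᵢ] has rank < 3, i.e. its determinant vanishes.
Here the determinant is 110.
Nonzero, so no common point exists.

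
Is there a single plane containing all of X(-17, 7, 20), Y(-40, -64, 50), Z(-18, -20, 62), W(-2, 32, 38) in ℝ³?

With X as base: XY = (-23, -71, 30), XZ = (-1, -27, 42), XW = (15, 25, 18).
XZ × XW = (-1536, 648, 380).
XY · (XZ × XW) = 720.
Since 720 ≠ 0, the four points are not coplanar.

No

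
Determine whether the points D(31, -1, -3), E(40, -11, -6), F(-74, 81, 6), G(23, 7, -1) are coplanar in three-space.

Yes

The four points are coplanar iff the 3×3 determinant with rows DE, DF, DG is zero.
Rows: (9, -10, -3), (-105, 82, 9), (-8, 8, 2).
Expanding along the first row: (9)(92) − (-10)(-138) + (-3)(-184) = 0.
Zero determinant ⇒ coplanar.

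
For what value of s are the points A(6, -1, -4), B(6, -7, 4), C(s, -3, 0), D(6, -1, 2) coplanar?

6

The points are coplanar iff AB · (AC × AD) = 0.
Expanding, this is linear in s: (36)s + (-216) = 0.
So s = 6.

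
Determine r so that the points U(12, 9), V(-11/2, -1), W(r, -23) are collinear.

Collinearity: (W − U) must be parallel to (V − U) = (-35/2, -10).
Cross-multiplying the components: (r − 12)·(-10) = (-32)·(-35/2).
Solving gives r = -44.

-44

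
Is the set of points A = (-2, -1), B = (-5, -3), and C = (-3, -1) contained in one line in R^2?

No

AB = (-3, -2), AC = (-1, 0).
Twice the signed area of △ABC is (-3)(0) − (-2)(-1) = -2.
The area is nonzero, so the three points are not collinear.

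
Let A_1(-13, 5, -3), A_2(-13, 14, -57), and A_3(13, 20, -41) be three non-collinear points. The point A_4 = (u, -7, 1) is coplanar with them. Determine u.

Coplanarity requires A_1A_2 · (A_1A_3 × A_1A_4) = 0.
A_1A_2 = (0, 9, -54), A_1A_3 = (26, 15, -38); the triple product is linear in u with coefficient 468 and constant term 21996.
Setting it to zero: u = -47.

-47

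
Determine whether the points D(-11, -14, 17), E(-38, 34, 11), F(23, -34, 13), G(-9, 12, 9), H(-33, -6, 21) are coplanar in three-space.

The plane through D, E, F has normal n = DE × DF = (-312, -312, -1092) and equation n·P = -10764.
Checking the remaining points: n·G = -10764, n·H = -10764.
All equal -10764, so all 5 points lie in one plane.

Yes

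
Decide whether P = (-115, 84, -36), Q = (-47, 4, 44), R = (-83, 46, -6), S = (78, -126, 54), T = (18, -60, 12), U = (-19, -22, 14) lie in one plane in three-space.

No

The plane through P, Q, R has normal n = PQ × PR = (640, 520, -24) and equation n·X = -29056.
Checking the remaining points: n·S = -16896, n·T = -19968, n·U = -23936.
Since n·S = -16896 ≠ -29056, S is off the plane and the points are not all coplanar.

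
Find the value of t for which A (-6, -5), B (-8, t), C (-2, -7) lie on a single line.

-4

Collinearity: (B − A) must be parallel to (C − A) = (4, -2).
Cross-multiplying the components: (t − (-5))·(4) = (-2)·(-2).
Solving gives t = -4.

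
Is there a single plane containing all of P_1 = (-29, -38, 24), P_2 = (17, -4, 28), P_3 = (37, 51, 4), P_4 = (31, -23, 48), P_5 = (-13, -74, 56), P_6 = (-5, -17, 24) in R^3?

The plane through P_1, P_2, P_3 has normal n = P_1P_2 × P_1P_3 = (-1036, 1184, 1850) and equation n·P = 29452.
Checking the remaining points: n·P_4 = 29452, n·P_5 = 29452, n·P_6 = 29452.
All equal 29452, so all 6 points lie in one plane.

Yes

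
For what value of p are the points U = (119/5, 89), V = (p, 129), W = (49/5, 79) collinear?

399/5

Collinearity: (V − U) must be parallel to (W − U) = (-14, -10).
Cross-multiplying the components: (p − 119/5)·(-10) = (40)·(-14).
Solving gives p = 399/5.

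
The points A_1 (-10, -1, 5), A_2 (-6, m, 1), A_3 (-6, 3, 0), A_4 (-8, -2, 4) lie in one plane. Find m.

Normal to plane A_1A_3A_4: n = (-9, -6, -12); plane equation n·P = 36.
Requiring n·A_2 = 36: (-6)m + (42) = 36.
So m = 1.

1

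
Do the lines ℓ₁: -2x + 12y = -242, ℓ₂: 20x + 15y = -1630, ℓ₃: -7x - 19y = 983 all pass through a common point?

The three lines meet at one point iff the augmented coefficient matrix [aᵢ bᵢ cᵢ] has rank < 3, i.e. its determinant vanishes.
Here the determinant is 0.
It vanishes, so the lines are concurrent at (-59, -30).

Yes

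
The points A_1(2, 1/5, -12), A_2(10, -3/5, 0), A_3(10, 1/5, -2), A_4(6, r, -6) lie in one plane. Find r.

-1/5

The points are coplanar iff A_1A_2 · (A_1A_3 × A_1A_4) = 0.
Expanding, this is linear in r: (16)r + (16/5) = 0.
So r = -1/5.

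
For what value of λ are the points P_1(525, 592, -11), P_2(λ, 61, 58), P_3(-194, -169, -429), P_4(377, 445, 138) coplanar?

The points are coplanar iff P_1P_2 · (P_1P_3 × P_1P_4) = 0.
Expanding, this is linear in λ: (-174835)λ + (1573515) = 0.
So λ = 9.

9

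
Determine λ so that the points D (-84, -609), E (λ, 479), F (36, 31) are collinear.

Collinearity: (E − D) must be parallel to (F − D) = (120, 640).
Cross-multiplying the components: (λ − (-84))·(640) = (1088)·(120).
Solving gives λ = 120.

120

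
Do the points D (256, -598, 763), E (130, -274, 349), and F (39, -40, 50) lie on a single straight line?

Yes

DE = (-126, 324, -414), DF = (-217, 558, -713).
DE × DF = (0, 0, 0).
The cross product vanishes, so the three points are collinear.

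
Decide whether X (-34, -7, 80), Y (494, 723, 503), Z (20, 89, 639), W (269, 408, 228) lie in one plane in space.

With X as base: XY = (528, 730, 423), XZ = (54, 96, 559), XW = (303, 415, 148).
XZ × XW = (-217777, 161385, -6678).
XY · (XZ × XW) = 0.
The scalar triple product vanishes, so the four points are coplanar.

Yes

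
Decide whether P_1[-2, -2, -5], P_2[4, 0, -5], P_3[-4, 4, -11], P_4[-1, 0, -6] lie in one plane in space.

No

A normal to the plane through P_1, P_2, P_3 is n = P_1P_2 × P_1P_3 = (-12, 36, 40).
The plane has equation n·P = -248. For P_4: n·P_4 = -228.
-228 ≠ -248, so P_4 is off the plane.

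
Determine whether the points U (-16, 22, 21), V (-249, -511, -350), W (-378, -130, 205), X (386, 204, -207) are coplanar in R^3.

No

A normal to the plane through U, V, W is n = UV × UW = (-154464, 177174, -157530).
The plane has equation n·P = 3061122. For X: n·X = 9129102.
9129102 ≠ 3061122, so X is off the plane.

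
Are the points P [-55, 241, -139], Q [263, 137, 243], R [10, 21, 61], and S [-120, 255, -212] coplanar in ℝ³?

No

The four points are coplanar iff the 3×3 determinant with rows PQ, PR, PS is zero.
Rows: (318, -104, 382), (65, -220, 200), (-65, 14, -73).
Expanding along the first row: (318)(13260) − (-104)(8255) + (382)(-13390) = -39780.
Nonzero ⇒ not coplanar.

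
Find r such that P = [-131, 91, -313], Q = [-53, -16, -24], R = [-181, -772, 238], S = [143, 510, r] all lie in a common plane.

The points are coplanar iff PQ · (PR × PS) = 0.
Expanding, this is linear in r: (-72664)r + (5377136) = 0.
So r = 74.

74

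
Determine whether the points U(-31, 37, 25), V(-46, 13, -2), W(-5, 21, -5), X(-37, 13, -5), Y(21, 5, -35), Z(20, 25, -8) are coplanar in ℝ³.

Yes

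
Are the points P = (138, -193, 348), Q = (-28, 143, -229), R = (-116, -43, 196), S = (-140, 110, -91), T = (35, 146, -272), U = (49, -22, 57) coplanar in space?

No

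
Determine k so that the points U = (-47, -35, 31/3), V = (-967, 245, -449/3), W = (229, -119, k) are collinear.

175/3

Direction UV = (-920, 280, -160). From the x-coordinate of W, the parameter along the line is τ = (229 − (-47))/(-920) = -3/10.
Then k = 31/3 + (-3/10)·(-160) = 175/3.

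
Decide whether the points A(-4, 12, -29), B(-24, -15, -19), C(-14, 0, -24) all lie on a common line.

AB = (-20, -27, 10), AC = (-10, -12, 5).
Comparing components 2 and 3: (-27)(5) − (10)(-12) = -15 ≠ 0, so AB and AC are not parallel and the points are not collinear.

No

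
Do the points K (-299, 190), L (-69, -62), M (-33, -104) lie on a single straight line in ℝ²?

No

KL = (230, -252), KM = (266, -294).
If collinear, KM would be a scalar multiple of KL. But (230)·(-294) ≠ (-252)·(266) (difference -588), so they are not parallel; the points are not collinear.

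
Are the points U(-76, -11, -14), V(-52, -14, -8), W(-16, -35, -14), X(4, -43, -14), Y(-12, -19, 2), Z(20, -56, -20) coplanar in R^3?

The plane through U, V, W has normal n = UV × UW = (144, 360, -396) and equation n·P = -9360.
Checking the remaining points: n·X = -9360, n·Y = -9360, n·Z = -9360.
All equal -9360, so all 6 points lie in one plane.

Yes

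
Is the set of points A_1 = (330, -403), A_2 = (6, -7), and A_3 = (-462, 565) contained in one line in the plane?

A_1A_2 = (-324, 396), A_1A_3 = (-792, 968).
Twice the signed area of △A_1A_2A_3 is (-324)(968) − (396)(-792) = 0.
The triangle is degenerate (zero area), so the points are collinear.

Yes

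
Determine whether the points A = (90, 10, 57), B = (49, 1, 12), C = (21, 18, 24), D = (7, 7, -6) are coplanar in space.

Yes

A normal to the plane through A, B, C is n = AB × AC = (657, 1752, -949).
The plane has equation n·P = 22557. For D: n·D = 22557.
Equal, so D lies in the plane and all four are coplanar.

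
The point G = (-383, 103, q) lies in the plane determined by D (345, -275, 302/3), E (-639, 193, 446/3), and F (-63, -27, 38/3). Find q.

218/3

A normal to the plane is n = DE × DF = (-53088, -106176, -53088).
G lies in the plane iff n · DG = 0.
This gives (-53088)q + (3857728) = 0, so q = 218/3.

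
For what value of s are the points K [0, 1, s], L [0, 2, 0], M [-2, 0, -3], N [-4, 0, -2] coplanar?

Coplanarity ⇔ det[KL; KM; KN] = 0.
Expanding, this is linear in s: (4)s + (8) = 0.
So s = -2.

-2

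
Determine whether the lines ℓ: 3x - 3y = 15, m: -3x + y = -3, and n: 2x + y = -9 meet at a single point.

Intersecting ℓ and m: solving the 2×2 system gives (x, y) = (-1, -6).
Substitute into n: (2)(-1) + (1)(-6) = -8.
But n requires -9 ≠ -8, so the three lines have no common point.

No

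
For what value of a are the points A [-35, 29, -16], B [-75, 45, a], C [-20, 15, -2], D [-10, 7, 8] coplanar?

-64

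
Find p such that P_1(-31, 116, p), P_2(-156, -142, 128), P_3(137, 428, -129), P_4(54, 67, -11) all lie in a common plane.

15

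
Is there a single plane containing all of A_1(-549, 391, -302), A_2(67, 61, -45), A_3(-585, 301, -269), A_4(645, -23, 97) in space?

A normal to the plane through A_1, A_2, A_3 is n = A_1A_2 × A_1A_3 = (12240, -29580, -67320).
The plane has equation n·P = 2045100. For A_4: n·A_4 = 2045100.
Equal, so A_4 lies in the plane and all four are coplanar.

Yes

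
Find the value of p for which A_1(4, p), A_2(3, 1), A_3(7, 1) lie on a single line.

1

Collinearity: (A_1 − A_2) must be parallel to (A_3 − A_2) = (4, 0).
Cross-multiplying the components: (p − 1)·(4) = (1)·(0).
Solving gives p = 1.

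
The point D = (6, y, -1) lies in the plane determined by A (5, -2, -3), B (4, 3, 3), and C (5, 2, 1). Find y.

1

A normal to the plane is n = AB × AC = (-4, 4, -4).
D lies in the plane iff n · AD = 0.
This gives (4)y + (-4) = 0, so y = 1.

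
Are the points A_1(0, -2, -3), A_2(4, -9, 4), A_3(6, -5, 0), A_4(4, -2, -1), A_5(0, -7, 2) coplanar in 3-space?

No

The plane through A_1, A_2, A_3 has normal n = A_1A_2 × A_1A_3 = (0, 30, 30) and equation n·P = -150.
Checking the remaining points: n·A_4 = -90, n·A_5 = -150.
Since n·A_4 = -90 ≠ -150, A_4 is off the plane and the points are not all coplanar.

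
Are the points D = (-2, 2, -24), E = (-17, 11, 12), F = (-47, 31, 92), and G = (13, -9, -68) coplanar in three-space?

With D as base: DE = (-15, 9, 36), DF = (-45, 29, 116), DG = (15, -11, -44).
DF × DG = (0, -240, 60).
DE · (DF × DG) = 0.
The scalar triple product vanishes, so the four points are coplanar.

Yes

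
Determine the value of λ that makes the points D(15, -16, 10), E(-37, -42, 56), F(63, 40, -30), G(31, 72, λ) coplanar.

2

The points are coplanar iff DE · (DF × DG) = 0.
Expanding, this is linear in λ: (-1664)λ + (3328) = 0.
So λ = 2.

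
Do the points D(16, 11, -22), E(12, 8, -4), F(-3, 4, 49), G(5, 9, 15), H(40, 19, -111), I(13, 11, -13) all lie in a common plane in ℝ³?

No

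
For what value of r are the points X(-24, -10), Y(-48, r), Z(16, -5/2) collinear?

-29/2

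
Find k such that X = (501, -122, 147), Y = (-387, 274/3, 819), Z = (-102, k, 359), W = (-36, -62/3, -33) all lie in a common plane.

34/3

Normal to plane XYW: n = (-106496, -520704, 24576); plane equation n·P = 13784064.
Requiring n·Z = 13784064: (-520704)k + (19685376) = 13784064.
So k = 34/3.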